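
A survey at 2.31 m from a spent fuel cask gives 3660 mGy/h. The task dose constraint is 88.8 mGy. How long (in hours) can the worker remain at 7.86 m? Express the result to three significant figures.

Intensity scales as (d₁/d₂)², so rate at 7.86 m:
3660 × (2.31/7.86)² = 3660 × 0.08637 = 316.1 mGy/h.
Stay time = 88.8 mGy ÷ 316.1 mGy/h = 0.2809 h.

0.281 h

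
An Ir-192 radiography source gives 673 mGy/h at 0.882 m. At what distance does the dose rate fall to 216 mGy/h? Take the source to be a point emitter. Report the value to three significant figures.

1.56 m

Using I₁d₁² = I₂d₂², d₂ = d₁·√(I₁/I₂).
I₁/I₂ = 673/216 = 3.116, so d₂ = 0.882 × √3.116 = 1.557 m.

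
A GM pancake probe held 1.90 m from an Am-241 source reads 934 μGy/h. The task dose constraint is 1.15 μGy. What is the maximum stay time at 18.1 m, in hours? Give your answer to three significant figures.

0.112 h

Since intensity falls as 1/r², rate at 18.1 m:
(1.90/18.1)² = 0.01102, so 934 × 0.01102 = 10.29 μGy/h.
Stay time = 1.15 μGy ÷ 10.29 μGy/h = 0.1118 h.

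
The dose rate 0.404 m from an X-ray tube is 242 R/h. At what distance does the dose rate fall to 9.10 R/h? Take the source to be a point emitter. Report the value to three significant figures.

2.08 m

By the inverse-square law, d₂ = d₁·√(I₁/I₂).
I₁/I₂ = 242/9.10 = 26.59, so d₂ = 0.404 × √26.59 = 2.083 m.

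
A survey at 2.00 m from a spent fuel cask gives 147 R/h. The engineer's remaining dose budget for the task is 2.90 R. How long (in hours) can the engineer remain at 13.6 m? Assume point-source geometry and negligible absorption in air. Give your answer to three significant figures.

0.912 h

Applying the 1/r² law, rate at 13.6 m:
147 × (2.00/13.6)² = 147 × 0.02163 = 3.180 R/h.
Stay time = 2.90 R ÷ 3.180 R/h = 0.9119 h.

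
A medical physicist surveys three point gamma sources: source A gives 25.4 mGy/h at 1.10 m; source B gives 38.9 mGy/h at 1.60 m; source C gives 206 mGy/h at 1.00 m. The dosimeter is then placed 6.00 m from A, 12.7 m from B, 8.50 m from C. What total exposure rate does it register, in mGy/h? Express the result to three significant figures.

Each source contributes Iᵢ·(dᵢ/rᵢ)²; contributions add.
A: 25.4 × (1.10/6.00)² = 0.8537 mGy/h
B: 38.9 × (1.60/12.7)² = 0.6174 mGy/h
C: 206 × (1.00/8.50)² = 2.851 mGy/h
Total = 0.8537 + 0.6174 + 2.851 = 4.322 mGy/h.

4.32 mGy/h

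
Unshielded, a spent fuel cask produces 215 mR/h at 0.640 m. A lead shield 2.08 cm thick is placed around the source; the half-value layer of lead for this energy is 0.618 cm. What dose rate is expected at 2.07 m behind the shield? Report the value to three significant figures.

Distance alone: 215 × (0.640/2.07)² = 215 × 0.09559 = 20.55 mR/h.
Shield: 2.08/0.618 = 3.366 half-value layers → attenuation 2^(−3.366) = 0.09699.
Combined: 20.55 × 0.09699 = 1.993 mR/h.

1.99 mR/h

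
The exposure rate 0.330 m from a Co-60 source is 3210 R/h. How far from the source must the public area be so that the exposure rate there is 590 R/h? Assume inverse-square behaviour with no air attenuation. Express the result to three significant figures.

0.770 m

By the inverse-square law, d₂ = d₁·√(I₁/I₂).
I₁/I₂ = 3210/590 = 5.441, so d₂ = 0.330 × √5.441 = 0.7698 m.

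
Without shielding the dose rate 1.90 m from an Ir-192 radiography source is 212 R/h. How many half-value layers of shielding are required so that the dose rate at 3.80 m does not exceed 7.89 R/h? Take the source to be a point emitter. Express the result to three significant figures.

2.75 half-value layers

At 3.80 m, distance alone gives (1.90/3.80)² = 0.2500, so 212 × 0.2500 = 53.00 R/h.
Further attenuation needed: 53.00/7.89 = 6.717.
n = log₂(6.717) = 2.748 half-value layers.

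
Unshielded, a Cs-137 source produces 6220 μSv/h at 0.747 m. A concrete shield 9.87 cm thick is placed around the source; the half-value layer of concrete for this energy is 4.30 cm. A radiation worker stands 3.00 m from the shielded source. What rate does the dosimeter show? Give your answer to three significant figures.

Distance alone: (0.747/3.00)² = 0.06200, so 6220 × 0.06200 = 385.6 μSv/h.
Shield: 9.87/4.30 = 2.295 half-value layers → attenuation 2^(−2.295) = 0.2038.
Combined: 385.6 × 0.2038 = 78.59 μSv/h.

78.6 μSv/h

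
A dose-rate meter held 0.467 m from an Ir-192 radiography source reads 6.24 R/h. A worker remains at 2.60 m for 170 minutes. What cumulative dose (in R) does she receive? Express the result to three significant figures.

By the inverse-square law, rate at 2.60 m:
(0.467/2.60)² = 0.03226, so 6.24 × 0.03226 = 0.2013 R/h.
Dose = rate × time = 0.2013 R/h × 2.833 h = 0.5703 R.

0.570 R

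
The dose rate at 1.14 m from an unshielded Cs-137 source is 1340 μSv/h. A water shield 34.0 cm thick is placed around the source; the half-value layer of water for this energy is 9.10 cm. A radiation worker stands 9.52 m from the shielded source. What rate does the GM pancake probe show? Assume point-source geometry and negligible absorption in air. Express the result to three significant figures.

Distance alone: 1340 × (1.14/9.52)² = 1340 × 0.01434 = 19.22 μSv/h.
Shield: 34.0/9.10 = 3.736 half-value layers → attenuation 2^(−3.736) = 0.07505.
Combined: 19.22 × 0.07505 = 1.442 μSv/h.

1.44 μSv/h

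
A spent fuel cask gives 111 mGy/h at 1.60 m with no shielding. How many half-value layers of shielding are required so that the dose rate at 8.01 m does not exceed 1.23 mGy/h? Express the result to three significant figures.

At 8.01 m, distance alone gives 111 × (1.60/8.01)² = 111 × 0.03990 = 4.429 mGy/h.
Further attenuation needed: 4.429/1.23 = 3.601.
n = log₂(3.601) = 1.848 half-value layers.

1.85 half-value layers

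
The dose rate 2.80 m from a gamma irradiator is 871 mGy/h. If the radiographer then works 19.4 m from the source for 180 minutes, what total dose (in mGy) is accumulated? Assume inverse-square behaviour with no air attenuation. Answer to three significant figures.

Using I₁d₁² = I₂d₂², rate at 19.4 m:
871 × (2.80/19.4)² = 871 × 0.02083 = 18.14 mGy/h.
Dose = rate × time = 18.14 mGy/h × 3.000 h = 54.42 mGy.

54.4 mGy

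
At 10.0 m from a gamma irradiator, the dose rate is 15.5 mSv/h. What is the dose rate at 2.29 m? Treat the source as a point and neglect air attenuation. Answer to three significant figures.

Intensity scales as (d₁/d₂)², so the rate at 2.29 m is
(10.0/2.29)² = 19.07, so 15.5 × 19.07 = 295.6 mSv/h.

296 mSv/h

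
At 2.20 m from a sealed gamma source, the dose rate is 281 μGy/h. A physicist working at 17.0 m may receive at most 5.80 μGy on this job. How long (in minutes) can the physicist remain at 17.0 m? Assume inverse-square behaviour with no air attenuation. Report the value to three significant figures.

73.9 min

Since intensity falls as 1/r², rate at 17.0 m:
281 × (2.20/17.0)² = 281 × 0.01675 = 4.707 μGy/h.
Stay time = 5.80 μGy ÷ 4.707 μGy/h = 1.232 h = 73.92 min.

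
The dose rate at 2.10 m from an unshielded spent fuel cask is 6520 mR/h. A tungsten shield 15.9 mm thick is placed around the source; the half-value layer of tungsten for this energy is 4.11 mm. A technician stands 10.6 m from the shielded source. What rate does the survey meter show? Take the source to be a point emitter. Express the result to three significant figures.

Distance alone: (2.10/10.6)² = 0.03925, so 6520 × 0.03925 = 255.9 mR/h.
Shield: 15.9/4.11 = 3.869 half-value layers → attenuation 2^(−3.869) = 0.06844.
Combined: 255.9 × 0.06844 = 17.51 mR/h.

17.5 mR/h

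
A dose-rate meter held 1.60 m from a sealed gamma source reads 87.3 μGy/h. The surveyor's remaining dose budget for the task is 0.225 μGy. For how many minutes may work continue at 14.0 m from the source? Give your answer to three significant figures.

Applying the 1/r² law, rate at 14.0 m:
(1.60/14.0)² = 0.01306, so 87.3 × 0.01306 = 1.140 μGy/h.
Stay time = 0.225 μGy ÷ 1.140 μGy/h = 0.1974 h = 11.84 min.

11.8 min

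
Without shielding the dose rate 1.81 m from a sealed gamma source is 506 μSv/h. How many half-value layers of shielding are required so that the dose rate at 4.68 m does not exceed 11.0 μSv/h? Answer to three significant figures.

At 4.68 m, distance alone gives 506 × (1.81/4.68)² = 506 × 0.1496 = 75.70 μSv/h.
Further attenuation needed: 75.70/11.0 = 6.882.
n = log₂(6.882) = 2.783 half-value layers.

2.78 half-value layers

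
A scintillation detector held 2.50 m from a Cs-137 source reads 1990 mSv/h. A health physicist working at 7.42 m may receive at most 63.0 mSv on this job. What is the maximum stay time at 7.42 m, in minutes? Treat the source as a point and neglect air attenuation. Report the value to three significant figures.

Intensity scales as (d₁/d₂)², so rate at 7.42 m:
(2.50/7.42)² = 0.1135, so 1990 × 0.1135 = 225.9 mSv/h.
Stay time = 63.0 mSv ÷ 225.9 mSv/h = 0.2789 h = 16.73 min.

16.7 min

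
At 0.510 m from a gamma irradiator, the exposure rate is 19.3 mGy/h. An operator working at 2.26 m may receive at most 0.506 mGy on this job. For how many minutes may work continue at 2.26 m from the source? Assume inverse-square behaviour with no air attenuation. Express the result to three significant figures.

Intensity scales as (d₁/d₂)², so rate at 2.26 m:
19.3 × (0.510/2.26)² = 19.3 × 0.05092 = 0.9828 mGy/h.
Stay time = 0.506 mGy ÷ 0.9828 mGy/h = 0.5149 h = 30.89 min.

30.9 min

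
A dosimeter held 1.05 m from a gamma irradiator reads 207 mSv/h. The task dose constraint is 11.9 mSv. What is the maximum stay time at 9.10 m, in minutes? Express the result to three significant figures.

Using I₁d₁² = I₂d₂², rate at 9.10 m:
(1.05/9.10)² = 0.01331, so 207 × 0.01331 = 2.755 mSv/h.
Stay time = 11.9 mSv ÷ 2.755 mSv/h = 4.319 h = 259.1 min.

259 min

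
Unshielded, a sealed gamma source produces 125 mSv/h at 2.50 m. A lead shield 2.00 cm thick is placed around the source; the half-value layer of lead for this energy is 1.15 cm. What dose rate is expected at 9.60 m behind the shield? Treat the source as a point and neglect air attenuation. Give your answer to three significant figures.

2.54 mSv/h

Distance alone: 125 × (2.50/9.60)² = 125 × 0.06782 = 8.478 mSv/h.
Shield: 2.00/1.15 = 1.739 half-value layers → attenuation 2^(−1.739) = 0.2996.
Combined: 8.478 × 0.2996 = 2.540 mSv/h.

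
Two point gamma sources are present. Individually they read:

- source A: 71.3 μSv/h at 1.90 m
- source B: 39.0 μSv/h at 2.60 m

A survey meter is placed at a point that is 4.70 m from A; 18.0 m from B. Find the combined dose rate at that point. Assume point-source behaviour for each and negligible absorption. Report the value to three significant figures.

12.5 μSv/h

By superposition, sum each source's inverse-square contribution:
A: 71.3 × (1.90/4.70)² = 11.65 μSv/h
B: 39.0 × (2.60/18.0)² = 0.8137 μSv/h
Total = 11.65 + 0.8137 = 12.46 μSv/h.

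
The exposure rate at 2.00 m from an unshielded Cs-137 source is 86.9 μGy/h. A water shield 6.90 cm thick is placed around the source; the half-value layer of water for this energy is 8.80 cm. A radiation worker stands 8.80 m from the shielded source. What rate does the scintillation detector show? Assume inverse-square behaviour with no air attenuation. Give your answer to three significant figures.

Distance alone: (2.00/8.80)² = 0.05165, so 86.9 × 0.05165 = 4.488 μGy/h.
Shield: 6.90/8.80 = 0.7841 half-value layers → attenuation 2^(−0.7841) = 0.5807.
Combined: 4.488 × 0.5807 = 2.606 μGy/h.

2.61 μGy/h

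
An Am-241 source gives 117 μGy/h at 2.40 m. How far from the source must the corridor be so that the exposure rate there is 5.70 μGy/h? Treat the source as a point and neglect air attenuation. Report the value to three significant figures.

Intensity scales as (d₁/d₂)², so d₂ = d₁·√(I₁/I₂).
I₁/I₂ = 117/5.70 = 20.53, so d₂ = 2.40 × √20.53 = 10.87 m.

10.9 m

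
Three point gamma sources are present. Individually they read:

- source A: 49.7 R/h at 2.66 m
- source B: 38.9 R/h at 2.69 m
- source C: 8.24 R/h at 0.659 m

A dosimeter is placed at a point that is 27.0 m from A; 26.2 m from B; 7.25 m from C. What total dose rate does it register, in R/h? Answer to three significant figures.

Each source contributes Iᵢ·(dᵢ/rᵢ)²; contributions add.
A: 49.7 × (2.66/27.0)² = 0.4824 R/h
B: 38.9 × (2.69/26.2)² = 0.4101 R/h
C: 8.24 × (0.659/7.25)² = 0.06808 R/h
Total = 0.4824 + 0.4101 + 0.06808 = 0.9606 R/h.

0.961 R/h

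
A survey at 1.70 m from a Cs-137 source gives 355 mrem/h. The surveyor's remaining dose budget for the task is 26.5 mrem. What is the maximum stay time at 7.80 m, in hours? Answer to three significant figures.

Since intensity falls as 1/r², rate at 7.80 m:
(1.70/7.80)² = 0.04750, so 355 × 0.04750 = 16.86 mrem/h.
Stay time = 26.5 mrem ÷ 16.86 mrem/h = 1.572 h.

1.57 h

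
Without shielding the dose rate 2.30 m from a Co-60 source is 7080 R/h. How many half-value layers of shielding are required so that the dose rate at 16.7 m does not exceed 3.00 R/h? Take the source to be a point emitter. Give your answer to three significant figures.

5.48 half-value layers

At 16.7 m, distance alone gives (2.30/16.7)² = 0.01897, so 7080 × 0.01897 = 134.3 R/h.
Further attenuation needed: 134.3/3.00 = 44.77.
n = log₂(44.77) = 5.484 half-value layers.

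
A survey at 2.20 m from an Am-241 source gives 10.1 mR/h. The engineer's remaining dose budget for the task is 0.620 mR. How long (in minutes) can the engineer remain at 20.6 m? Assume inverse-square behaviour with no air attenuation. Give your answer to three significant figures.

By the inverse-square law, rate at 20.6 m:
(2.20/20.6)² = 0.01141, so 10.1 × 0.01141 = 0.1152 mR/h.
Stay time = 0.620 mR ÷ 0.1152 mR/h = 5.382 h = 322.9 min.

323 min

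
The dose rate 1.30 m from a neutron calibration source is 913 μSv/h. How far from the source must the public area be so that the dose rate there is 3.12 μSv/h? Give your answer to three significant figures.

22.2 m

Using I₁d₁² = I₂d₂², d₂ = d₁·√(I₁/I₂).
I₁/I₂ = 913/3.12 = 292.6, so d₂ = 1.30 × √292.6 = 22.24 m.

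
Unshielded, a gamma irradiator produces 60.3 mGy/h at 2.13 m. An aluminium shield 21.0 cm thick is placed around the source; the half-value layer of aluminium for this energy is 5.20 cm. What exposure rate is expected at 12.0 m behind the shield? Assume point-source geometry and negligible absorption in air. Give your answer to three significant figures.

0.116 mGy/h

Distance alone: (2.13/12.0)² = 0.03151, so 60.3 × 0.03151 = 1.900 mGy/h.
Shield: 21.0/5.20 = 4.038 half-value layers → attenuation 2^(−4.038) = 0.06088.
Combined: 1.900 × 0.06088 = 0.1157 mGy/h.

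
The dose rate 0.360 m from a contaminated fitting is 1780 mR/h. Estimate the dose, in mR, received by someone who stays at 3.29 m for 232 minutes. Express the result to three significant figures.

By the inverse-square law, rate at 3.29 m:
1780 × (0.360/3.29)² = 1780 × 0.01197 = 21.31 mR/h.
Dose = rate × time = 21.31 mR/h × 3.867 h = 82.41 mR.

82.4 mR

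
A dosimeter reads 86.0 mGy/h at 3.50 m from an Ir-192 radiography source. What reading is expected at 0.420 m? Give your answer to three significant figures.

5970 mGy/h

By the inverse-square law, the rate at 0.420 m is
86.0 × (3.50/0.420)² = 86.0 × 69.44 = 5972 mGy/h.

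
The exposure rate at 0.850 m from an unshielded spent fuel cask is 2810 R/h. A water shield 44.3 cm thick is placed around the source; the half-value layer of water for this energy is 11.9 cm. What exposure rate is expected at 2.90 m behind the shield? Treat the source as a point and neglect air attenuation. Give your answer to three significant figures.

18.3 R/h

Distance alone: 2810 × (0.850/2.90)² = 2810 × 0.08591 = 241.4 R/h.
Shield: 44.3/11.9 = 3.723 half-value layers → attenuation 2^(−3.723) = 0.07573.
Combined: 241.4 × 0.07573 = 18.28 R/h.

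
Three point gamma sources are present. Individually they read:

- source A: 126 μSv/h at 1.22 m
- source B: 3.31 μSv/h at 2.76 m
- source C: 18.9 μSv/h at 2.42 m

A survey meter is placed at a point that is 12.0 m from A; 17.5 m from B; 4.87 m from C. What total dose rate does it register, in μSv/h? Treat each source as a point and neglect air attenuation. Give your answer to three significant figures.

6.05 μSv/h

By superposition, sum each source's inverse-square contribution:
A: 126 × (1.22/12.0)² = 1.302 μSv/h
B: 3.31 × (2.76/17.5)² = 0.08233 μSv/h
C: 18.9 × (2.42/4.87)² = 4.667 μSv/h
Total = 1.302 + 0.08233 + 4.667 = 6.051 μSv/h.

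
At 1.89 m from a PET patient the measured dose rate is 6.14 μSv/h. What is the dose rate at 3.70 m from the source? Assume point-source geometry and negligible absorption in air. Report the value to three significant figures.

1.60 μSv/h

Since intensity falls as 1/r², scaling from 1.89 m to 3.70 m:
6.14 × (1.89/3.70)² = 6.14 × 0.2609 = 1.602 μSv/h.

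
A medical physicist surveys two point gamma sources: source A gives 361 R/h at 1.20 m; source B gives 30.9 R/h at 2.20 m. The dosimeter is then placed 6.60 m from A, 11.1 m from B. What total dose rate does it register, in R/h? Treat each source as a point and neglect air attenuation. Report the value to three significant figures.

Each source contributes Iᵢ·(dᵢ/rᵢ)²; contributions add.
A: 361 × (1.20/6.60)² = 11.93 R/h
B: 30.9 × (2.20/11.1)² = 1.214 R/h
Total = 11.93 + 1.214 = 13.14 R/h.

13.1 R/h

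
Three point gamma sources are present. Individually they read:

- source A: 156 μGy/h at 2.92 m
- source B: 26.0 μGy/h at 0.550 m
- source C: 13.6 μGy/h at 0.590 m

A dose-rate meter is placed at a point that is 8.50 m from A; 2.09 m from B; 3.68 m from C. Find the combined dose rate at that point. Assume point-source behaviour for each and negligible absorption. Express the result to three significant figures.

By superposition, sum each source's inverse-square contribution:
A: 156 × (2.92/8.50)² = 18.41 μGy/h
B: 26.0 × (0.550/2.09)² = 1.801 μGy/h
C: 13.6 × (0.590/3.68)² = 0.3496 μGy/h
Total = 18.41 + 1.801 + 0.3496 = 20.56 μGy/h.

20.6 μGy/h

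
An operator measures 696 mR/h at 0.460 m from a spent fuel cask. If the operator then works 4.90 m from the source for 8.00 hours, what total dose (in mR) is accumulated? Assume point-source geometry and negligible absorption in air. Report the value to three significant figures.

49.1 mR

Intensity scales as (d₁/d₂)², so rate at 4.90 m:
(0.460/4.90)² = 0.008813, so 696 × 0.008813 = 6.134 mR/h.
Dose = rate × time = 6.134 mR/h × 8.000 h = 49.07 mR.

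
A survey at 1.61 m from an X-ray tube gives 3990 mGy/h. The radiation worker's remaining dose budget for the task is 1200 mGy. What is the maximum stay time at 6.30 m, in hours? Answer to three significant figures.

4.61 h

Using I₁d₁² = I₂d₂², rate at 6.30 m:
(1.61/6.30)² = 0.06531, so 3990 × 0.06531 = 260.6 mGy/h.
Stay time = 1200 mGy ÷ 260.6 mGy/h = 4.605 h.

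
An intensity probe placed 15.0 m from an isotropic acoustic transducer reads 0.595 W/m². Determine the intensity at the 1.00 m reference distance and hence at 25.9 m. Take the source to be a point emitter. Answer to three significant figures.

134 W/m²; 0.200 W/m²

Since intensity falls as 1/r²,
At 1.00 m: (15.0/1.00)² = 225.0, so 0.595 × 225.0 = 133.9 W/m²
At 25.9 m: 133.9 × (1.00/25.9)² = 133.9 × 0.001491 = 0.1996 W/m².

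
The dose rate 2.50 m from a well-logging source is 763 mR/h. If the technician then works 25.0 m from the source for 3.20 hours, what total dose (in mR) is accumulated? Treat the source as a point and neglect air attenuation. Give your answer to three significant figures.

24.4 mR

Using I₁d₁² = I₂d₂², rate at 25.0 m:
(2.50/25.0)² = 0.01000, so 763 × 0.01000 = 7.630 mR/h.
Dose = rate × time = 7.630 mR/h × 3.200 h = 24.42 mR.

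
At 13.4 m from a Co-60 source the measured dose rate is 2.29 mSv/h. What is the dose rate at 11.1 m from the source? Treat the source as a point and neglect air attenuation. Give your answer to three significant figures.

By the inverse-square law, scaling from 13.4 m to 11.1 m:
(13.4/11.1)² = 1.457, so 2.29 × 1.457 = 3.337 mSv/h.

3.34 mSv/h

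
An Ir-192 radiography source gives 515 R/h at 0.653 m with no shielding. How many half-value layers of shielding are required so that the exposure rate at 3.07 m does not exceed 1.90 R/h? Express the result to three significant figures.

At 3.07 m, distance alone gives (0.653/3.07)² = 0.04524, so 515 × 0.04524 = 23.30 R/h.
Further attenuation needed: 23.30/1.90 = 12.26.
n = log₂(12.26) = 3.616 half-value layers.

3.62 half-value layers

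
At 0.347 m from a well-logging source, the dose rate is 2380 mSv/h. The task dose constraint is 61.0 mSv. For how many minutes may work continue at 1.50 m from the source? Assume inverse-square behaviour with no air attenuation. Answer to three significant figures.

Intensity scales as (d₁/d₂)², so rate at 1.50 m:
(0.347/1.50)² = 0.05352, so 2380 × 0.05352 = 127.4 mSv/h.
Stay time = 61.0 mSv ÷ 127.4 mSv/h = 0.4788 h = 28.73 min.

28.7 min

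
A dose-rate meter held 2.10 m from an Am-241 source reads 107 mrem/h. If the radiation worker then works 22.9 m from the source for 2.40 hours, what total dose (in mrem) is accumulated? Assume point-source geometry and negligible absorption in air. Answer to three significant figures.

2.16 mrem

Using I₁d₁² = I₂d₂², rate at 22.9 m:
(2.10/22.9)² = 0.008409, so 107 × 0.008409 = 0.8998 mrem/h.
Dose = rate × time = 0.8998 mrem/h × 2.400 h = 2.160 mrem.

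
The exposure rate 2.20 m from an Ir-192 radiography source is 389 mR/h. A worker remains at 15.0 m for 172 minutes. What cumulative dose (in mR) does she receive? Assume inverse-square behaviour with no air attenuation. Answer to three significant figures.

Applying the 1/r² law, rate at 15.0 m:
389 × (2.20/15.0)² = 389 × 0.02151 = 8.367 mR/h.
Dose = rate × time = 8.367 mR/h × 2.867 h = 23.99 mR.

24.0 mR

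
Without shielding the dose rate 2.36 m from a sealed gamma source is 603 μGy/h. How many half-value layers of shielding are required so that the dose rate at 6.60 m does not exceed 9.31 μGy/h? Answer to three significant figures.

At 6.60 m, distance alone gives 603 × (2.36/6.60)² = 603 × 0.1279 = 77.12 μGy/h.
Further attenuation needed: 77.12/9.31 = 8.284.
n = log₂(8.284) = 3.050 half-value layers.

3.05 half-value layers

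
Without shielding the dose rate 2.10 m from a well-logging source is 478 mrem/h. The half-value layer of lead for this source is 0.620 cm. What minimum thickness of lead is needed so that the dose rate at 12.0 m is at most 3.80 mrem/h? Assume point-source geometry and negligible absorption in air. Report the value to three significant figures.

At 12.0 m, distance alone gives (2.10/12.0)² = 0.03063, so 478 × 0.03063 = 14.64 mrem/h.
Further attenuation needed: 14.64/3.80 = 3.853.
n = log₂(3.853) = 1.946 half-value layers.
Thickness = 1.946 × 0.620 cm = 1.207 cm.

1.21 cm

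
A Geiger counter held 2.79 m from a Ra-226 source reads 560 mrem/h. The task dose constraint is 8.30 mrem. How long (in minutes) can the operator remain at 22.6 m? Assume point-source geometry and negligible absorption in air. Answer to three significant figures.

58.4 min

Since intensity falls as 1/r², rate at 22.6 m:
(2.79/22.6)² = 0.01524, so 560 × 0.01524 = 8.534 mrem/h.
Stay time = 8.30 mrem ÷ 8.534 mrem/h = 0.9726 h = 58.36 min.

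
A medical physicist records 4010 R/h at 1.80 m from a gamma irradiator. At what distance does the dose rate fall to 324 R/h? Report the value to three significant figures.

Using I₁d₁² = I₂d₂², d₂ = d₁·√(I₁/I₂).
I₁/I₂ = 4010/324 = 12.38, so d₂ = 1.80 × √12.38 = 6.333 m.

6.33 m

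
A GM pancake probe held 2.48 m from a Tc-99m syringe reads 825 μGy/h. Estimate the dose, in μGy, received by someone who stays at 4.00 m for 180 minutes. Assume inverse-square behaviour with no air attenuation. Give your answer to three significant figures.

951 μGy

By the inverse-square law, rate at 4.00 m:
(2.48/4.00)² = 0.3844, so 825 × 0.3844 = 317.1 μGy/h.
Dose = rate × time = 317.1 μGy/h × 3.000 h = 951.3 μGy.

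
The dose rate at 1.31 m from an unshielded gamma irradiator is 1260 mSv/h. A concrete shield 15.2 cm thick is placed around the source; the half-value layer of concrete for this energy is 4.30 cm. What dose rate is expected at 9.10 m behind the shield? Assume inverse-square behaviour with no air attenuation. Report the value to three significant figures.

Distance alone: 1260 × (1.31/9.10)² = 1260 × 0.02072 = 26.11 mSv/h.
Shield: 15.2/4.30 = 3.535 half-value layers → attenuation 2^(−3.535) = 0.08627.
Combined: 26.11 × 0.08627 = 2.253 mSv/h.

2.25 mSv/h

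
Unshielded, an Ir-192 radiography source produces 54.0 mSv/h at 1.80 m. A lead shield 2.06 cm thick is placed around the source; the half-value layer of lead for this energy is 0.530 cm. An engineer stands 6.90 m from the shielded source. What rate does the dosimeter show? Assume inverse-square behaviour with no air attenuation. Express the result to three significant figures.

0.248 mSv/h

Distance alone: 54.0 × (1.80/6.90)² = 54.0 × 0.06805 = 3.675 mSv/h.
Shield: 2.06/0.530 = 3.887 half-value layers → attenuation 2^(−3.887) = 0.06759.
Combined: 3.675 × 0.06759 = 0.2484 mSv/h.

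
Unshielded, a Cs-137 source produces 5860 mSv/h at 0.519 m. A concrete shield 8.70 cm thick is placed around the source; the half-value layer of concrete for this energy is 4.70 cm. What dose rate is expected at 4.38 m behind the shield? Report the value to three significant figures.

Distance alone: 5860 × (0.519/4.38)² = 5860 × 0.01404 = 82.27 mSv/h.
Shield: 8.70/4.70 = 1.851 half-value layers → attenuation 2^(−1.851) = 0.2772.
Combined: 82.27 × 0.2772 = 22.81 mSv/h.

22.8 mSv/h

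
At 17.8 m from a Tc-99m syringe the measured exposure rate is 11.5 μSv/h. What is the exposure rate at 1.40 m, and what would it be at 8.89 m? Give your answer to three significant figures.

By the inverse-square law,
At 1.40 m: (17.8/1.40)² = 161.7, so 11.5 × 161.7 = 1860 μSv/h
At 8.89 m: 1860 × (1.40/8.89)² = 1860 × 0.02480 = 46.13 μSv/h.

1860 μSv/h; 46.1 μSv/h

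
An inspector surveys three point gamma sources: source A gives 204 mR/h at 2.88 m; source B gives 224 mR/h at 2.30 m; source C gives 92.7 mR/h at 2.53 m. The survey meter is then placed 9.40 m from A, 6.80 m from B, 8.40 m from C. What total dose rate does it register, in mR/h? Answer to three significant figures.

Each source contributes Iᵢ·(dᵢ/rᵢ)²; contributions add.
A: 204 × (2.88/9.40)² = 19.15 mR/h
B: 224 × (2.30/6.80)² = 25.63 mR/h
C: 92.7 × (2.53/8.40)² = 8.409 mR/h
Total = 19.15 + 25.63 + 8.409 = 53.19 mR/h.

53.2 mR/h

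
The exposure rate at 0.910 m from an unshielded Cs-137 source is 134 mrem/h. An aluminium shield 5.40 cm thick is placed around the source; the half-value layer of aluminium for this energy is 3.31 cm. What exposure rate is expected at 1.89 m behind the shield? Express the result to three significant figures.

10.0 mrem/h

Distance alone: 134 × (0.910/1.89)² = 134 × 0.2318 = 31.06 mrem/h.
Shield: 5.40/3.31 = 1.631 half-value layers → attenuation 2^(−1.631) = 0.3229.
Combined: 31.06 × 0.3229 = 10.03 mrem/h.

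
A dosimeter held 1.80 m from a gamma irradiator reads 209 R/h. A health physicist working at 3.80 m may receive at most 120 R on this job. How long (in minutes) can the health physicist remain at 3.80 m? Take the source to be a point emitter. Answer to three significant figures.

Applying the 1/r² law, rate at 3.80 m:
(1.80/3.80)² = 0.2244, so 209 × 0.2244 = 46.90 R/h.
Stay time = 120 R ÷ 46.90 R/h = 2.559 h = 153.5 min.

154 min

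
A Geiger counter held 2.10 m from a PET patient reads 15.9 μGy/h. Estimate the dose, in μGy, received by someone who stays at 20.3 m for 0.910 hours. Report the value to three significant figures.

Since intensity falls as 1/r², rate at 20.3 m:
15.9 × (2.10/20.3)² = 15.9 × 0.01070 = 0.1701 μGy/h.
Dose = rate × time = 0.1701 μGy/h × 0.9100 h = 0.1548 μGy.

0.155 μGy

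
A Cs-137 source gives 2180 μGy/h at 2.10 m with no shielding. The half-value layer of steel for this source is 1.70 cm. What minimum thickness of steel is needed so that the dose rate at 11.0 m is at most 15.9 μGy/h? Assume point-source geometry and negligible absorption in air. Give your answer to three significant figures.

3.95 cm

At 11.0 m, distance alone gives (2.10/11.0)² = 0.03645, so 2180 × 0.03645 = 79.46 μGy/h.
Further attenuation needed: 79.46/15.9 = 4.997.
n = log₂(4.997) = 2.321 half-value layers.
Thickness = 2.321 × 1.70 cm = 3.946 cm.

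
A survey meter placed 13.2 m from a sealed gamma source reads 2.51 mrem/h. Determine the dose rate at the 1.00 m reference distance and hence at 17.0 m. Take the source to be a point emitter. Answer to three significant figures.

437 mrem/h; 1.51 mrem/h

Applying the 1/r² law,
At 1.00 m: (13.2/1.00)² = 174.2, so 2.51 × 174.2 = 437.2 mrem/h
At 17.0 m: 437.2 × (1.00/17.0)² = 437.2 × 0.003460 = 1.513 mrem/h.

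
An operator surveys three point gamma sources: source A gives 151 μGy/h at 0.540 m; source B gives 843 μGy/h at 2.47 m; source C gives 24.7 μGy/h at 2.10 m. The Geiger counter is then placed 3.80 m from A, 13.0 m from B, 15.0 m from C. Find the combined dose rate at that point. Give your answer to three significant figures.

By superposition, sum each source's inverse-square contribution:
A: 151 × (0.540/3.80)² = 3.049 μGy/h
B: 843 × (2.47/13.0)² = 30.43 μGy/h
C: 24.7 × (2.10/15.0)² = 0.4841 μGy/h
Total = 3.049 + 30.43 + 0.4841 = 33.96 μGy/h.

34.0 μGy/h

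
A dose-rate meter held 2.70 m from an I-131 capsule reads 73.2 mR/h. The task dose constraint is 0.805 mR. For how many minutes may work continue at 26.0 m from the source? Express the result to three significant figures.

61.2 min

Intensity scales as (d₁/d₂)², so rate at 26.0 m:
(2.70/26.0)² = 0.01078, so 73.2 × 0.01078 = 0.7891 mR/h.
Stay time = 0.805 mR ÷ 0.7891 mR/h = 1.020 h = 61.20 min.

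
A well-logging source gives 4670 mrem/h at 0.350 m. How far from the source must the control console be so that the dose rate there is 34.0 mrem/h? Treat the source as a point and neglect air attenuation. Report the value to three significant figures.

Intensity scales as (d₁/d₂)², so d₂ = d₁·√(I₁/I₂).
I₁/I₂ = 4670/34.0 = 137.4, so d₂ = 0.350 × √137.4 = 4.103 m.

4.10 m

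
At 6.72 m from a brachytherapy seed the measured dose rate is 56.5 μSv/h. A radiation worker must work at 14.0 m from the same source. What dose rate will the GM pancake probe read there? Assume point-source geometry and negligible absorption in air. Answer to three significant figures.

13.0 μSv/h

Since intensity falls as 1/r², scaling from 6.72 m to 14.0 m:
(6.72/14.0)² = 0.2304, so 56.5 × 0.2304 = 13.02 μSv/h.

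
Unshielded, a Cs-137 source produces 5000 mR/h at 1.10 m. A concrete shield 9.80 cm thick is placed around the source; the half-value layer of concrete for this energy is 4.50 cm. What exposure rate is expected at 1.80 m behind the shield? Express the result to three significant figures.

Distance alone: 5000 × (1.10/1.80)² = 5000 × 0.3735 = 1868 mR/h.
Shield: 9.80/4.50 = 2.178 half-value layers → attenuation 2^(−2.178) = 0.2210.
Combined: 1868 × 0.2210 = 412.8 mR/h.

413 mR/h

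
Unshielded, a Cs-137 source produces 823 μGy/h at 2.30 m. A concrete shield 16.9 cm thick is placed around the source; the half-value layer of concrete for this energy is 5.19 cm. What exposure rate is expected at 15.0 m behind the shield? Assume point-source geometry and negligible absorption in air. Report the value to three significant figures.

2.03 μGy/h

Distance alone: (2.30/15.0)² = 0.02351, so 823 × 0.02351 = 19.35 μGy/h.
Shield: 16.9/5.19 = 3.256 half-value layers → attenuation 2^(−3.256) = 0.1047.
Combined: 19.35 × 0.1047 = 2.026 μGy/h.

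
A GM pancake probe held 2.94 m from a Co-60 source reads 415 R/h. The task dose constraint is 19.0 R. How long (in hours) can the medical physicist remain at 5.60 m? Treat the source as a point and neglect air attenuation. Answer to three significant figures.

0.166 h

By the inverse-square law, rate at 5.60 m:
(2.94/5.60)² = 0.2756, so 415 × 0.2756 = 114.4 R/h.
Stay time = 19.0 R ÷ 114.4 R/h = 0.1661 h.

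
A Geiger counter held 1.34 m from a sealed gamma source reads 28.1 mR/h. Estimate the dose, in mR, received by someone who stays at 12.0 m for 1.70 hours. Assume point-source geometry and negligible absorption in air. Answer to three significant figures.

0.596 mR

Applying the 1/r² law, rate at 12.0 m:
28.1 × (1.34/12.0)² = 28.1 × 0.01247 = 0.3504 mR/h.
Dose = rate × time = 0.3504 mR/h × 1.700 h = 0.5957 mR.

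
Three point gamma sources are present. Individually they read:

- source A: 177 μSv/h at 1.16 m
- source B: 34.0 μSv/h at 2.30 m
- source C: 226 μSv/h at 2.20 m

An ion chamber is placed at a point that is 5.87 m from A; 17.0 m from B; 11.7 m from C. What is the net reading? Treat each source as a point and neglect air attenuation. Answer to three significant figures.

15.5 μSv/h

Each source contributes Iᵢ·(dᵢ/rᵢ)²; contributions add.
A: 177 × (1.16/5.87)² = 6.912 μSv/h
B: 34.0 × (2.30/17.0)² = 0.6224 μSv/h
C: 226 × (2.20/11.7)² = 7.991 μSv/h
Total = 6.912 + 0.6224 + 7.991 = 15.53 μSv/h.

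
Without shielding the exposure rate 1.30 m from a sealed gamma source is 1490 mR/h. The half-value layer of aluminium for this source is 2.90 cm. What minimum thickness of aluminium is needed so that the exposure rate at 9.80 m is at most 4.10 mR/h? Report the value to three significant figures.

At 9.80 m, distance alone gives (1.30/9.80)² = 0.01760, so 1490 × 0.01760 = 26.22 mR/h.
Further attenuation needed: 26.22/4.10 = 6.395.
n = log₂(6.395) = 2.677 half-value layers.
Thickness = 2.677 × 2.90 cm = 7.763 cm.

7.76 cm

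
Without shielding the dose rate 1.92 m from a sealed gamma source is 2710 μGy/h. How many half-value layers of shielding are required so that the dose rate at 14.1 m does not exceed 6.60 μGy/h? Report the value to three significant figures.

At 14.1 m, distance alone gives 2710 × (1.92/14.1)² = 2710 × 0.01854 = 50.24 μGy/h.
Further attenuation needed: 50.24/6.60 = 7.612.
n = log₂(7.612) = 2.928 half-value layers.

2.93 half-value layers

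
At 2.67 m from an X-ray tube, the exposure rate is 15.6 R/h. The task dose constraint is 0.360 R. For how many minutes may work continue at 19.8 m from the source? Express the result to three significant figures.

76.1 min

Applying the 1/r² law, rate at 19.8 m:
(2.67/19.8)² = 0.01818, so 15.6 × 0.01818 = 0.2836 R/h.
Stay time = 0.360 R ÷ 0.2836 R/h = 1.269 h = 76.14 min.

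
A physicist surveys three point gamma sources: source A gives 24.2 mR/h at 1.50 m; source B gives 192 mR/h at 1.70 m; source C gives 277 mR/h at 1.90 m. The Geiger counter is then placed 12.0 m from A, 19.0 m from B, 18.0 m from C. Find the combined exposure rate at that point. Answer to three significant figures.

By superposition, sum each source's inverse-square contribution:
A: 24.2 × (1.50/12.0)² = 0.3781 mR/h
B: 192 × (1.70/19.0)² = 1.537 mR/h
C: 277 × (1.90/18.0)² = 3.086 mR/h
Total = 0.3781 + 1.537 + 3.086 = 5.001 mR/h.

5.00 mR/h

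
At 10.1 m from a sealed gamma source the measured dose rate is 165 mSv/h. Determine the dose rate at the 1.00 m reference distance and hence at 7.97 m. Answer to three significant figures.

16800 mSv/h; 265 mSv/h

Since intensity falls as 1/r²,
At 1.00 m: (10.1/1.00)² = 102.0, so 165 × 102.0 = 16830 mSv/h
At 7.97 m: 16830 × (1.00/7.97)² = 16830 × 0.01574 = 264.9 mSv/h.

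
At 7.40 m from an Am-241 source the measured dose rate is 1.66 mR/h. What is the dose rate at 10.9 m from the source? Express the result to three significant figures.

Intensity scales as (d₁/d₂)², so scaling from 7.40 m to 10.9 m:
1.66 × (7.40/10.9)² = 1.66 × 0.4609 = 0.7651 mR/h.

0.765 mR/h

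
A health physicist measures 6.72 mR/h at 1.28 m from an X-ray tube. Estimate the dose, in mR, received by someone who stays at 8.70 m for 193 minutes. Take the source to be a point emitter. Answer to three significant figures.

Intensity scales as (d₁/d₂)², so rate at 8.70 m:
(1.28/8.70)² = 0.02165, so 6.72 × 0.02165 = 0.1455 mR/h.
Dose = rate × time = 0.1455 mR/h × 3.217 h = 0.4681 mR.

0.468 mR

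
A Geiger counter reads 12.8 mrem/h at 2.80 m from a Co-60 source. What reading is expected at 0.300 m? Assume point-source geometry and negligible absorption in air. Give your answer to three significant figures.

By the inverse-square law, the rate at 0.300 m is
(2.80/0.300)² = 87.11, so 12.8 × 87.11 = 1115 mrem/h.

1120 mrem/h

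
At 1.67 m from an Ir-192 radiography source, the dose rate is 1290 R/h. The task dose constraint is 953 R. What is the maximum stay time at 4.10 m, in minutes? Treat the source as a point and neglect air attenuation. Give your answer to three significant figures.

267 min

Intensity scales as (d₁/d₂)², so rate at 4.10 m:
1290 × (1.67/4.10)² = 1290 × 0.1659 = 214.0 R/h.
Stay time = 953 R ÷ 214.0 R/h = 4.453 h = 267.2 min.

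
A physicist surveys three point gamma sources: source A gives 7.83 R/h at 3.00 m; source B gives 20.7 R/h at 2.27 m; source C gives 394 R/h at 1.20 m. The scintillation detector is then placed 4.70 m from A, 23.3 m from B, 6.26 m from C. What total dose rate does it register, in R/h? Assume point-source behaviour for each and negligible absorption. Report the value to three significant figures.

17.9 R/h

Each source contributes Iᵢ·(dᵢ/rᵢ)²; contributions add.
A: 7.83 × (3.00/4.70)² = 3.190 R/h
B: 20.7 × (2.27/23.3)² = 0.1965 R/h
C: 394 × (1.20/6.26)² = 14.48 R/h
Total = 3.190 + 0.1965 + 14.48 = 17.87 R/h.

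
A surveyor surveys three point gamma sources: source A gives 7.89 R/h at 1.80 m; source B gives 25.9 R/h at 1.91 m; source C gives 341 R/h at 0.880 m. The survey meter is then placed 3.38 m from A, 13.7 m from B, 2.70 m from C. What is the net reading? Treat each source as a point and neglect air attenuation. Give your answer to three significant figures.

Each source contributes Iᵢ·(dᵢ/rᵢ)²; contributions add.
A: 7.89 × (1.80/3.38)² = 2.238 R/h
B: 25.9 × (1.91/13.7)² = 0.5034 R/h
C: 341 × (0.880/2.70)² = 36.22 R/h
Total = 2.238 + 0.5034 + 36.22 = 38.96 R/h.

39.0 R/h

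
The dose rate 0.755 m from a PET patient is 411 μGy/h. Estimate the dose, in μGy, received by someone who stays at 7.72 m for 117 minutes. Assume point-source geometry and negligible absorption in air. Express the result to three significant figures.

By the inverse-square law, rate at 7.72 m:
(0.755/7.72)² = 0.009564, so 411 × 0.009564 = 3.931 μGy/h.
Dose = rate × time = 3.931 μGy/h × 1.950 h = 7.665 μGy.

7.67 μGy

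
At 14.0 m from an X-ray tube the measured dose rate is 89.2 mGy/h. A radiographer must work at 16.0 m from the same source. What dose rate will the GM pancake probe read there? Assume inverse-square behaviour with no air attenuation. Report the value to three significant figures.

68.3 mGy/h

By the inverse-square law, scaling from 14.0 m to 16.0 m:
(14.0/16.0)² = 0.7656, so 89.2 × 0.7656 = 68.29 mGy/h.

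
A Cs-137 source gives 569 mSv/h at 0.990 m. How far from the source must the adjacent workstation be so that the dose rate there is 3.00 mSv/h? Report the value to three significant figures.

Intensity scales as (d₁/d₂)², so d₂ = d₁·√(I₁/I₂).
I₁/I₂ = 569/3.00 = 189.7, so d₂ = 0.990 × √189.7 = 13.64 m.

13.6 m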